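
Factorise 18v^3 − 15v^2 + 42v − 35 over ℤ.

Group as (18v^3 + 42v) + (−15v^2 − 35) = 6v(3v^2 + 7) − 5(3v^2 + 7).
Both groups share the factor (3v^2 + 7).

(6v − 5)(3v^2 + 7)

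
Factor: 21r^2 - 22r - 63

Need a pair with product 21·(-63) = -1323 and sum -22: that's -49 and 27.
Split the middle term: 21r^2 - 49r + 27r - 63 = 7r(3r - 7) + 9(3r - 7).

(3r - 7)(7r + 9)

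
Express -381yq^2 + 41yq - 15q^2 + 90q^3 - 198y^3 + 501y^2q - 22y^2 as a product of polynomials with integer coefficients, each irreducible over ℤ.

Group: 11y(-18y^2 + 21yq - 2y - 6q^2 + q) - 15q(-18y^2 + 21yq - 2y - 6q^2 + q); both groups contain (-18y^2 + 21yq - 2y - 6q^2 + q), so (11y - 15q) is a factor with cofactor -18y^2 + 21yq - 2y - 6q^2 + q.
The cofactor groups again: -18y^2 + 21yq - 2y - 6q^2 + q = -9y(2y - q) + (6q - 1)(2y - q); both groups contain (2y - q), giving -(9y - 6q + 1)(2y - q).

-(11y - 15q)(9y - 6q + 1)(2y - q)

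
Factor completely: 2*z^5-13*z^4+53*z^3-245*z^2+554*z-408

(2*z-3)*(z-2)*(z-4)*(z^2+z+17)

By the rational root theorem, z = 4 is a root, giving the factor (z-4) and quotient 2*z^4-5*z^3+33*z^2-113*z+102.
Continuing, z = 2 is a root, so (z-2) divides it; the quotient is 2*z^3-z^2+31*z-51.
Next, z = 3/2 is a root, so (2*z-3) divides it; the quotient is z^2+z+17.
The quadratic z^2+z+17 has discriminant -67 < 0 and is irreducible over ℤ.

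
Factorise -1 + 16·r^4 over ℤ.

(2·r + 1)·(2·r - 1)·(4·r^2 + 1)

Write as (4·r^2)² − (1)², then factor 4·r^2 - 1 once more.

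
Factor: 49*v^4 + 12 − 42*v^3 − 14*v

Group as (49*v^4 − 14*v) + (−42*v^3 + 12) = 7*v*(7*v^3 − 2) − 6*(7*v^3 − 2).
Both groups share the factor (7*v^3 − 2).

(7*v − 6)*(7*v^3 − 2)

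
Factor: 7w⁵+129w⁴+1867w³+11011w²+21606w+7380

By the rational root theorem, w = -3/7 is a root, so (7w+3) divides it; the quotient is w⁴+18w³+259w²+1462w+2460.
Next, w = -5 is a root, giving the factor (w+5) and quotient w³+13w²+194w+492.
Next, w = -3 is a root, so (w+3) is a factor; dividing leaves w²+10w+164.
The quadratic w²+10w+164 has discriminant -556 < 0 and is irreducible over ℤ.

(7w+3)(w+3)(w+5)(w²+10w+164)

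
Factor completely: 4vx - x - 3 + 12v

(4v - 1)(x + 3)

Group as (4vx + 12v) + (-x - 3) = 4v(x + 3) - (x + 3).
Both groups share the factor (x + 3).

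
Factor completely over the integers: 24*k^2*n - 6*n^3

Pull out the common factor 6*n; 4*k^2 - n^2 is a difference of squares.

6*n*(2*k + n)*(2*k - n)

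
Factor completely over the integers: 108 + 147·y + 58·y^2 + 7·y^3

(7·y + 9)·(y + 3)·(y + 4)

Among the possible rational roots, y = -3 is a root, giving the factor (y + 3) and quotient 7·y^2 + 37·y + 36.
The remaining quadratic factors as (7·y + 9)(y + 4).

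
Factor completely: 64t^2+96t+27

(8t+3)(8t+9)

Need a pair with product 64·27 = 1728 and sum 96: that's 24 and 72.
Split the middle term: 64t^2+24t + 72t+27 = 8t(8t+3) + 9(8t+3).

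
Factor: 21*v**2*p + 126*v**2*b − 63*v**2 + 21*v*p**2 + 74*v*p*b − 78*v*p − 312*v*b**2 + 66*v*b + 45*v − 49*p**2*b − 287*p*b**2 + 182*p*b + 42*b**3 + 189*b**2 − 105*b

Group: 7*v*(3*v*p + 18*v*b − 9*v − 7*p*b − 42*b**2 + 21*b) + (7*p − b − 5)*(3*v*p + 18*v*b − 9*v − 7*p*b − 42*b**2 + 21*b); both groups contain (3*v*p + 18*v*b − 9*v − 7*p*b − 42*b**2 + 21*b), so (7*v + 7*p − b − 5) is a factor with cofactor 3*v*p + 18*v*b − 9*v − 7*p*b − 42*b**2 + 21*b.
The cofactor groups again: 3*v*p + 18*v*b − 9*v − 7*p*b − 42*b**2 + 21*b = 3*v*(p + 6*b − 3) − 7*b*(p + 6*b − 3); both groups contain (p + 6*b − 3), giving (3*v − 7*b)*(p + 6*b − 3).

(3*v − 7*b)*(7*v + 7*p − b − 5)*(p + 6*b − 3)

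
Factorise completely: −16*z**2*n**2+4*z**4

4*z**2*(z−2*n)*(z+2*n)

Factor out 4*z**2, leaving z**2−4*n**2, which is a difference of two squares.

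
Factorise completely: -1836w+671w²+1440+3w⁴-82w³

Trying the rational-root candidates, w = 15 is a root, giving the factor (w-15) and quotient 3w³-37w²+116w-96.
Next, w = 3 is a root, so (w-3) divides it; the quotient is 3w²-28w+32.
The remaining quadratic factors as (3w-4)(w-8).

(3w-4)(w-15)(w-3)(w-8)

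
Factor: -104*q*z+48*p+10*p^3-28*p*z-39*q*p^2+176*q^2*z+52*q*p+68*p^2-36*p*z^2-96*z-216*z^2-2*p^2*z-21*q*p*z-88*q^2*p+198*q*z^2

Group: 11*q*(-8*q*p+16*q*z-5*p^2+p*z-4*p+18*z^2+8*z) + (-2*p-12)*(-8*q*p+16*q*z-5*p^2+p*z-4*p+18*z^2+8*z); both groups contain (-8*q*p+16*q*z-5*p^2+p*z-4*p+18*z^2+8*z), so (11*q-2*p-12) is a factor with cofactor -8*q*p+16*q*z-5*p^2+p*z-4*p+18*z^2+8*z.
The cofactor groups again: -8*q*p+16*q*z-5*p^2+p*z-4*p+18*z^2+8*z = -8*q*(p-2*z) + (-5*p-9*z-4)*(p-2*z); both groups contain (p-2*z), giving -(8*q+5*p+9*z+4)*(p-2*z).

-(11*q-2*p-12)*(8*q+5*p+9*z+4)*(p-2*z)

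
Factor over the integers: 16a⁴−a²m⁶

Factor out a² first: what remains is 16a²−m⁶.
Recognize a difference of squares with the parts 4a and m³.

a²(4a+m³)(4a−m³)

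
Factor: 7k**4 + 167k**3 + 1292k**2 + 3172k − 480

Among the possible rational roots, k = −8 is a root, so (k + 8) divides it; the quotient is 7k**3 + 111k**2 + 404k − 60.
Continuing, k = 1/7 is a root, so (7k − 1) divides it; the quotient is k**2 + 16k + 60.
The remaining quadratic factors as (k + 10)(k + 6).

(7k − 1)(k + 10)(k + 6)(k + 8)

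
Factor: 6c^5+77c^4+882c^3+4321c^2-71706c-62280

Trying the rational-root candidates, c = -12 is a root, so (c+12) is a factor; dividing leaves 6c^4+5c^3+822c^2-5543c-5190.
Continuing, c = 6 is a root, giving the factor (c-6) and quotient 6c^3+41c^2+1068c+865.
Next, c = -5/6 is a root, so (6c+5) divides it; the quotient is c^2+6c+173.
The quadratic c^2+6c+173 has discriminant -656 < 0 and is irreducible over ℤ.

(6c+5)(c+12)(c-6)(c^2+6c+173)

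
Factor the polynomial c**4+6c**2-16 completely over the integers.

(c**2+8)(c**2-2)

Substitute u = c**2 to get a quadratic in u, then factor.
c**2+8 is irreducible over ℤ (always positive, so no real roots).
c**2-2 is irreducible over ℤ (2 is not a perfect square).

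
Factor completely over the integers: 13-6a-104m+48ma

Group as (48ma-104m) + (-6a+13) = 8m(6a-13) - (6a-13).
Both groups share the factor (6a-13).

(6a-13)(8m-1)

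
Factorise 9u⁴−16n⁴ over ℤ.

Recognize a difference of squares with the parts 3u² and 4n².

−(4n²+3u²)(4n²−3u²)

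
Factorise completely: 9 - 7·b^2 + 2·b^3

Trying the rational-root candidates, b = -1 is a root, so (b + 1) is a factor; dividing leaves 2·b^2 - 9·b + 9.
The remaining quadratic factors as (b - 3)(2·b - 3).

(2·b - 3)·(b + 1)·(b - 3)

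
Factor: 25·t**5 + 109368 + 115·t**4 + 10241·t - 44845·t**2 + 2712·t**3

Testing divisors of the constant over divisors of the leading coefficient, t = 9/5 is a root, so (5·t - 9) is a factor; dividing leaves 5·t**4 + 32·t**3 + 600·t**2 - 7889·t - 12152.
Next, t = -7/5 is a root, so (5·t + 7) divides it; the quotient is t**3 + 5·t**2 + 113·t - 1736.
Then t = 8 is a root, so (t - 8) is a factor; dividing leaves t**2 + 13·t + 217.
The quadratic t**2 + 13·t + 217 has discriminant -699 < 0 and is irreducible over ℤ.

(5·t + 7)·(5·t - 9)·(t - 8)·(t**2 + 13·t + 217)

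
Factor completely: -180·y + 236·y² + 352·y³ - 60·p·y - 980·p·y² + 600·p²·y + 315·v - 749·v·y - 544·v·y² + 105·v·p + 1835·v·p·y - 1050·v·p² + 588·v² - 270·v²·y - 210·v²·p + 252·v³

Group: 6·v·(42·v² - 105·v·p + 32·v·y + 63·v + 60·p·y - 32·y² - 36·y) + (10·p - 11·y + 5)·(42·v² - 105·v·p + 32·v·y + 63·v + 60·p·y - 32·y² - 36·y); both groups contain (42·v² - 105·v·p + 32·v·y + 63·v + 60·p·y - 32·y² - 36·y), so (6·v + 10·p - 11·y + 5) is a factor with cofactor 42·v² - 105·v·p + 32·v·y + 63·v + 60·p·y - 32·y² - 36·y.
The cofactor groups again: 42·v² - 105·v·p + 32·v·y + 63·v + 60·p·y - 32·y² - 36·y = 7·v·(6·v - 15·p + 8·y + 9) - 4·y·(6·v - 15·p + 8·y + 9); both groups contain (6·v - 15·p + 8·y + 9), giving (7·v - 4·y)·(6·v - 15·p + 8·y + 9).

(6·v - 15·p + 8·y + 9)·(6·v + 10·p - 11·y + 5)·(7·v - 4·y)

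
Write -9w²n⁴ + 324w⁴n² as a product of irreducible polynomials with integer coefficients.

9n²w²(6w - n)(6w + n)

Factor out 9w²n², leaving 36w² - n², which is a difference of two squares.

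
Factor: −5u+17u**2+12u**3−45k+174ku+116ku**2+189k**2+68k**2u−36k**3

−(4k+4u−1)(9k+u)(k−3u−5)

Group: 9k(−4k**2+8ku+21k+12u**2+17u−5) + u(−4k**2+8ku+21k+12u**2+17u−5); both groups contain (−4k**2+8ku+21k+12u**2+17u−5), so (9k+u) is a factor with cofactor −4k**2+8ku+21k+12u**2+17u−5.
The cofactor groups again: −4k**2+8ku+21k+12u**2+17u−5 = −4k(k−3u−5) + (−4u+1)(k−3u−5); both groups contain (k−3u−5), giving −(4k+4u−1)(k−3u−5).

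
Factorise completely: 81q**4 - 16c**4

(3q - 2c)(3q + 2c)(9q**2 + 4c**2)

Write as (9q**2)² − (4c**2)², then factor 9q**2 - 4c**2 once more.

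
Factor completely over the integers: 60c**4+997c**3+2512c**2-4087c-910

By the rational root theorem, c = -14/3 is a root, giving the factor (3c+14) and quotient 20c**3+239c**2-278c-65.
Continuing, c = 5/4 is a root, so (4c-5) divides it; the quotient is 5c**2+66c+13.
The remaining quadratic factors as (c+13)(5c+1).

(3c+14)(4c-5)(5c+1)(c+13)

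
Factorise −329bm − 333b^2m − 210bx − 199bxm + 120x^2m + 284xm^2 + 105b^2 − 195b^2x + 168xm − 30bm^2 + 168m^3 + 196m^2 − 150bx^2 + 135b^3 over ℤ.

(3b − 6x − 7m)(5b − 4m)(9b + 5x + 6m + 7)

Group: 3b(45b^2 + 25bx − 6bm + 35b − 20xm − 24m^2 − 28m) + (−6x − 7m)(45b^2 + 25bx − 6bm + 35b − 20xm − 24m^2 − 28m); both groups contain (45b^2 + 25bx − 6bm + 35b − 20xm − 24m^2 − 28m), so (3b − 6x − 7m) is a factor with cofactor 45b^2 + 25bx − 6bm + 35b − 20xm − 24m^2 − 28m.
The cofactor groups again: 45b^2 + 25bx − 6bm + 35b − 20xm − 24m^2 − 28m = 9b(5b − 4m) + (5x + 6m + 7)(5b − 4m); both groups contain (5b − 4m), giving (9b + 5x + 6m + 7)(5b − 4m).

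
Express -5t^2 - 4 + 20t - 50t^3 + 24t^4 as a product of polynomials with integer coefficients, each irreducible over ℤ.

(2t - 1)(3t + 2)(4t - 1)(t - 2)

Testing divisors of the constant over divisors of the leading coefficient, t = -2/3 is a root, so (3t + 2) is a factor; dividing leaves 8t^3 - 22t^2 + 13t - 2.
Next, t = 1/2 is a root, giving the factor (2t - 1) and quotient 4t^2 - 9t + 2.
The remaining quadratic factors as (t - 2)(4t - 1).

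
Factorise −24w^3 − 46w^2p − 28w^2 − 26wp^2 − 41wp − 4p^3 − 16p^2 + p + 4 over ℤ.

Group: 4w(−6w^2 − 10wp − w − 4p^2 + 1) + (p + 4)(−6w^2 − 10wp − w − 4p^2 + 1); both groups contain (−6w^2 − 10wp − w − 4p^2 + 1), so (4w + p + 4) is a factor with cofactor −6w^2 − 10wp − w − 4p^2 + 1.
The cofactor groups again: −6w^2 − 10wp − w − 4p^2 + 1 = −3w(2w + 2p + 1) + (−2p + 1)(2w + 2p + 1); both groups contain (2w + 2p + 1), giving −(3w + 2p − 1)(2w + 2p + 1).

−(2w + 2p + 1)(3w + 2p − 1)(4w + p + 4)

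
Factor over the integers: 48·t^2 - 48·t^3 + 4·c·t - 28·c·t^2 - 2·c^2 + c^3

Group: c·(c^2 - 2·c·t - 24·t^2) + (2·t - 2)·(c^2 - 2·c·t - 24·t^2); both groups contain (c^2 - 2·c·t - 24·t^2), so (c + 2·t - 2) is a factor with cofactor c^2 - 2·c·t - 24·t^2.
The cofactor groups again: c^2 - 2·c·t - 24·t^2 = c·(c + 4·t) - 6·t·(c + 4·t); both groups contain (c + 4·t), giving (c - 6·t)·(c + 4·t).

(c + 2·t - 2)·(c + 4·t)·(c - 6·t)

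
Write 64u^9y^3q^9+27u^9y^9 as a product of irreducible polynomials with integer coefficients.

Pull out the common factor u^9y^3, leaving 27y^6+64q^9.
Recognize a sum of cubes with the parts 4q^3 and 3y^2.

u^9y^3(3y^2+4q^3)(9y^4-12y^2q^3+16q^6)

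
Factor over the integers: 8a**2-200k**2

8(a+5k)(a-5k)

Every term has a factor of 8. Then a**2-25k**2 = (a)² − (5k)².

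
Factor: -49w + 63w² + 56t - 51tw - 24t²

Group: -3t(8t - 7w) + (-9w + 7)(8t - 7w); both groups contain (8t - 7w).

-(3t + 9w - 7)(8t - 7w)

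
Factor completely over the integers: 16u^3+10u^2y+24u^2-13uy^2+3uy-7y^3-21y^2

(2u+y+3)(8u-7y)(u+y)

Group: 2u(8u^2+uy-7y^2) + (y+3)(8u^2+uy-7y^2); both groups contain (8u^2+uy-7y^2), so (2u+y+3) is a factor with cofactor 8u^2+uy-7y^2.
The cofactor groups again: 8u^2+uy-7y^2 = 8u(u+y) - 7y(u+y); both groups contain (u+y), giving (8u-7y)(u+y).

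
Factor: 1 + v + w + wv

(v + 1)(w + 1)

Group as (wv + w) + (v + 1) = w(v + 1) + (v + 1).
Both groups share the factor (v + 1).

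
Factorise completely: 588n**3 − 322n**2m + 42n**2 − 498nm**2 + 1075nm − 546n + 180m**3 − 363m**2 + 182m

Group: 14n(42n**2 − 59nm + 42n + 15m**2 − 14m) + (12m − 13)(42n**2 − 59nm + 42n + 15m**2 − 14m); both groups contain (42n**2 − 59nm + 42n + 15m**2 − 14m), so (14n + 12m − 13) is a factor with cofactor 42n**2 − 59nm + 42n + 15m**2 − 14m.
The cofactor groups again: 42n**2 − 59nm + 42n + 15m**2 − 14m = 3n(14n − 15m + 14) − m(14n − 15m + 14); both groups contain (14n − 15m + 14), giving (3n − m)(14n − 15m + 14).

(14n − 15m + 14)(3n − m)(14n + 12m − 13)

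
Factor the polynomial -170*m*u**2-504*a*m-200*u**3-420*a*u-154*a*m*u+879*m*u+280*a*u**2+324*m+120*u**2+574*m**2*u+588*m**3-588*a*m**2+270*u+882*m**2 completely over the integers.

-(14*a-14*m-10*u-9)*(6*m+5*u)*(7*m-4*u+6)

Group: 14*a*(-42*m**2-11*m*u-36*m+20*u**2-30*u) + (-14*m-10*u-9)*(-42*m**2-11*m*u-36*m+20*u**2-30*u); both groups contain (-42*m**2-11*m*u-36*m+20*u**2-30*u), so (14*a-14*m-10*u-9) is a factor with cofactor -42*m**2-11*m*u-36*m+20*u**2-30*u.
The cofactor groups again: -42*m**2-11*m*u-36*m+20*u**2-30*u = -7*m*(6*m+5*u) + (4*u-6)*(6*m+5*u); both groups contain (6*m+5*u), giving -(7*m-4*u+6)*(6*m+5*u).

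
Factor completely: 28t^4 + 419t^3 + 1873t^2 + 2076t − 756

(4t + 9)(7t − 2)(t + 6)(t + 7)

Testing divisors of the constant over divisors of the leading coefficient, t = 2/7 is a root, so (7t − 2) is a factor; dividing leaves 4t^3 + 61t^2 + 285t + 378.
Next, t = −9/4 is a root, giving the factor (4t + 9) and quotient t^2 + 13t + 42.
The remaining quadratic factors as (t + 6)(t + 7).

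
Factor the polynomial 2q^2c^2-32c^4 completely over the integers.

Factor out 2c^2, leaving q^2-16c^2, which is a difference of two squares.

2c^2(q-4c)(q+4c)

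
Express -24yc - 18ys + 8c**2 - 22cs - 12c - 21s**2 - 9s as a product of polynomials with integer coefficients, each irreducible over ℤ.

Group: -6y(4c + 3s) + (2c - 7s - 3)(4c + 3s); both groups contain (4c + 3s).

-(6y - 2c + 7s + 3)(4c + 3s)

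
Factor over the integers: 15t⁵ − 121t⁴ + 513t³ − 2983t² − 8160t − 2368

Testing divisors of the constant over divisors of the leading coefficient, t = 8 is a root, so (t − 8) is a factor; dividing leaves 15t⁴ − t³ + 505t² + 1057t + 296.
Then t = −8/5 is a root, giving the factor (5t + 8) and quotient 3t³ − 5t² + 109t + 37.
Continuing, t = −1/3 is a root, so (3t + 1) is a factor; dividing leaves t² − 2t + 37.
The quadratic t² − 2t + 37 has discriminant −144 < 0 and is irreducible over ℤ.

(3t + 1)(5t + 8)(t − 8)(t² − 2t + 37)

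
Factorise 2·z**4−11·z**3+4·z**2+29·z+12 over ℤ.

(2·z+1)·(z+1)·(z−3)·(z−4)

Testing divisors of the constant over divisors of the leading coefficient, z = −1/2 is a root, giving the factor (2·z+1) and quotient z**3−6·z**2+5·z+12.
Then z = 3 is a root, so (z−3) divides it; the quotient is z**2−3·z−4.
The remaining quadratic factors as (z+1)(z−4).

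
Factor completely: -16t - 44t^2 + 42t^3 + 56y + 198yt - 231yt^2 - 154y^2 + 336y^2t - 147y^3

Group: 7y(-21y^2 + 27yt - 28y - 6t^2 + 8t) + (-7t - 2)(-21y^2 + 27yt - 28y - 6t^2 + 8t); both groups contain (-21y^2 + 27yt - 28y - 6t^2 + 8t), so (7y - 7t - 2) is a factor with cofactor -21y^2 + 27yt - 28y - 6t^2 + 8t.
The cofactor groups again: -21y^2 + 27yt - 28y - 6t^2 + 8t = -3y(7y - 2t) + (3t - 4)(7y - 2t); both groups contain (7y - 2t), giving -(3y - 3t + 4)(7y - 2t).

-(7y - 2t)(3y - 3t + 4)(7y - 7t - 2)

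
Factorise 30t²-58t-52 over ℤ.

2(3t+2)(5t-13)

Pull out the common factor 2, then factor the remaining trinomial.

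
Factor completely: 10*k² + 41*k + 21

(2*k + 7)*(5*k + 3)

Need a pair with product 10·21 = 210 and sum 41: that's 6 and 35.
Split the middle term: 10*k² + 6*k + 35*k + 21 = 2*k*(5*k + 3) + 7*(5*k + 3).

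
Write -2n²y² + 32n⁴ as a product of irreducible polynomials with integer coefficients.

2n²(4n + y)(4n - y)

Factor out 2n², leaving 16n² - y², which is a difference of two squares.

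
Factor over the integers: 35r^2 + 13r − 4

Need a pair with product 35·(−4) = −140 and sum 13: that's 20 and −7.
Split the middle term: 35r^2 + 20r − 7r − 4 = 5r(7r + 4) − (7r + 4).

(5r − 1)(7r + 4)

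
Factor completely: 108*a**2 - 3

Pull out the common factor 3; 36*a**2 - 1 is a difference of squares.

3*(6*a + 1)*(6*a - 1)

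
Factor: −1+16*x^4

Difference of squares twice: with A = 2*x and B = 1, A⁴ − B⁴ = (A² − B²)(A² + B²), and A² − B² factors again.

(2*x+1)*(2*x−1)*(4*x^2+1)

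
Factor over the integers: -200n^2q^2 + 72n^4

Factor out 8n^2, leaving 9n^2 - 25q^2, which is a difference of two squares.

8n^2(3n + 5q)(3n - 5q)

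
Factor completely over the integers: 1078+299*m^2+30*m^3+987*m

(2*m+7)*(3*m+11)*(5*m+14)

Trying the rational-root candidates, m = -11/3 is a root, so (3*m+11) is a factor; dividing leaves 10*m^2+63*m+98.
The remaining quadratic factors as (5*m+14)(2*m+7).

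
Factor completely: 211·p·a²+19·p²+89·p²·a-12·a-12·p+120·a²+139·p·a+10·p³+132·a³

Group: p·(10·p²+79·p·a+19·p+132·a²+120·a-12) + a·(10·p²+79·p·a+19·p+132·a²+120·a-12); both groups contain (10·p²+79·p·a+19·p+132·a²+120·a-12), so (p+a) is a factor with cofactor 10·p²+79·p·a+19·p+132·a²+120·a-12.
The cofactor groups again: 10·p²+79·p·a+19·p+132·a²+120·a-12 = 5·p·(2·p+11·a-1) + (12·a+12)·(2·p+11·a-1); both groups contain (2·p+11·a-1), giving (5·p+12·a+12)·(2·p+11·a-1).

(2·p+11·a-1)·(5·p+12·a+12)·(p+a)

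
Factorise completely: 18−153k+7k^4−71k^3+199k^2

(7k−1)(k−1)(k−3)(k−6)

Trying the rational-root candidates, k = 1 is a root, so (k−1) divides it; the quotient is 7k^3−64k^2+135k−18.
Continuing, k = 3 is a root, so (k−3) is a factor; dividing leaves 7k^2−43k+6.
The remaining quadratic factors as (7k−1)(k−6).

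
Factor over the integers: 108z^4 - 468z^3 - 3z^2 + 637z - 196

(3z - 1)(6z + 7)(6z - 7)(z - 4)

Trying the rational-root candidates, z = 7/6 is a root, giving the factor (6z - 7) and quotient 18z^3 - 57z^2 - 67z + 28.
Then z = -7/6 is a root, so (6z + 7) divides it; the quotient is 3z^2 - 13z + 4.
The remaining quadratic factors as (z - 4)(3z - 1).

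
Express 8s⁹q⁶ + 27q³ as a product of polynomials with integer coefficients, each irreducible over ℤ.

q³(2s³q + 3)(4s⁶q² − 6s³q + 9)

Every term has a factor of q³; factoring it out leaves 8s⁹q³ + 27.
Recognize a sum of cubes with the parts 3 and 2s³q.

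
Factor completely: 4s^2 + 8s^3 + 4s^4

Pull out the common factor 4s^2, leaving s^2 + 2s + 1.
Recognize a perfect-square trinomial with the parts 1 and s.

4s^2(s + 1)^2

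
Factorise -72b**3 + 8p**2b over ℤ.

8b(p - 3b)(p + 3b)

Factor out 8b, leaving p**2 - 9b**2, which is a difference of two squares.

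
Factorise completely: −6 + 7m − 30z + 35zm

(5z + 1)(7m − 6)

Group as (35zm − 30z) + (7m − 6) = 5z(7m − 6) + (7m − 6).
Both groups share the factor (7m − 6).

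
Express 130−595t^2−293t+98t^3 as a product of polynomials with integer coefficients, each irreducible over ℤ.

Testing divisors of the constant over divisors of the leading coefficient, t = −5/7 is a root, so (7t+5) divides it; the quotient is 14t^2−95t+26.
The remaining quadratic factors as (2t−13)(7t−2).

(2t−13)(7t+5)(7t−2)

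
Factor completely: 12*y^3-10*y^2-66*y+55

(6*y-5)*(2*y^2-11)

Group as (12*y^3-66*y) + (-10*y^2+55) = 6*y*(2*y^2-11) - 5*(2*y^2-11).
Both groups share the factor (2*y^2-11).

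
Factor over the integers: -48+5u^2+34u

Need a pair with product 5·(-48) = -240 and sum 34: that's 40 and -6.
Split the middle term: 5u^2+40u - 6u-48 = 5u(u+8) - 6(u+8).

(5u-6)(u+8)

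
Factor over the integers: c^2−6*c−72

(c+6)*(c−12)

Two integers with product −72 and sum −6 are −12 and 6.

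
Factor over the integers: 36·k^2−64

4·(3·k+4)·(3·k−4)

Every term has a factor of 4. Then 9·k^2−16 = (3·k)² − (4)².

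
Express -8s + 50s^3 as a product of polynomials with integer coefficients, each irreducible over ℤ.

2s(5s + 2)(5s - 2)

Pull out the common factor 2s; 25s^2 - 4 is a difference of squares.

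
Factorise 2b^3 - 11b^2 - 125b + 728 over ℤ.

By the rational root theorem, b = 13/2 is a root, so (2b - 13) divides it; the quotient is b^2 + b - 56.
The remaining quadratic factors as (b - 7)(b + 8).

(2b - 13)(b + 8)(b - 7)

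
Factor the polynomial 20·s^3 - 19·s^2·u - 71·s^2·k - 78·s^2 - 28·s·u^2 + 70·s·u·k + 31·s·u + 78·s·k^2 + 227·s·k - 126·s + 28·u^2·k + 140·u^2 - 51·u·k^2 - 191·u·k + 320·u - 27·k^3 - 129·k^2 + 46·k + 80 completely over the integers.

Group: s·(20·s^2 - 19·s·u - 51·s·k + 22·s - 28·u^2 + 51·u·k - 64·u + 27·k^2 - 6·k - 16) + (-k - 5)·(20·s^2 - 19·s·u - 51·s·k + 22·s - 28·u^2 + 51·u·k - 64·u + 27·k^2 - 6·k - 16); both groups contain (20·s^2 - 19·s·u - 51·s·k + 22·s - 28·u^2 + 51·u·k - 64·u + 27·k^2 - 6·k - 16), so (s - k - 5) is a factor with cofactor 20·s^2 - 19·s·u - 51·s·k + 22·s - 28·u^2 + 51·u·k - 64·u + 27·k^2 - 6·k - 16.
The cofactor groups again: 20·s^2 - 19·s·u - 51·s·k + 22·s - 28·u^2 + 51·u·k - 64·u + 27·k^2 - 6·k - 16 = 5·s·(4·s - 7·u - 3·k - 2) + (4·u - 9·k + 8)·(4·s - 7·u - 3·k - 2); both groups contain (4·s - 7·u - 3·k - 2), giving (5·s + 4·u - 9·k + 8)·(4·s - 7·u - 3·k - 2).

(4·s - 7·u - 3·k - 2)·(5·s + 4·u - 9·k + 8)·(s - k - 5)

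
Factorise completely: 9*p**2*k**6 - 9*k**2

Every term has a factor of 9*k**2; factoring it out leaves p**2*k**4 - 1.
Recognize a difference of squares with the parts p*k**2 and 1.

9*k**2*(p*k**2 + 1)*(p*k**2 - 1)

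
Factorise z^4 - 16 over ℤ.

Write as (z^2)² − (4)², then factor z^2 - 4 once more.

(z + 2)(z - 2)(z^2 + 4)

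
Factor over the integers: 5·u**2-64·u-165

(5·u+11)·(u-15)

Need a pair with product 5·(-165) = -825 and sum -64: that's 11 and -75.
Split the middle term: 5·u**2+11·u - 75·u-165 = u·(5·u+11) - 15·(5·u+11).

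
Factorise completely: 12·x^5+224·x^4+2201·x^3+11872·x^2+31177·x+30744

(2·x+7)·(2·x+9)·(3·x+8)·(x^2+8·x+61)

Testing divisors of the constant over divisors of the leading coefficient, x = −8/3 is a root, so (3·x+8) is a factor; dividing leaves 4·x^4+64·x^3+563·x^2+2456·x+3843.
Next, x = −9/2 is a root, so (2·x+9) divides it; the quotient is 2·x^3+23·x^2+178·x+427.
Next, x = −7/2 is a root, so (2·x+7) is a factor; dividing leaves x^2+8·x+61.
The quadratic x^2+8·x+61 has discriminant −180 < 0 and is irreducible over ℤ.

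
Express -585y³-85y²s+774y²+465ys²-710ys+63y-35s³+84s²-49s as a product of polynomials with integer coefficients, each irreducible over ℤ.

-(9y-7s)(13y-s+1)(5y+5s-7)

Group: 9y(-65y²-60ys+86y+5s²-12s+7) - 7s(-65y²-60ys+86y+5s²-12s+7); both groups contain (-65y²-60ys+86y+5s²-12s+7), so (9y-7s) is a factor with cofactor -65y²-60ys+86y+5s²-12s+7.
The cofactor groups again: -65y²-60ys+86y+5s²-12s+7 = -13y(5y+5s-7) + (s-1)(5y+5s-7); both groups contain (5y+5s-7), giving -(13y-s+1)(5y+5s-7).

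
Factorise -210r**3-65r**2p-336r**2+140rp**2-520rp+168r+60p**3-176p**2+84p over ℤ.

-(7r-6p+14)(15r+10p-6)(2r+p)

Group: 7r(-30r**2-35rp+12r-10p**2+6p) + (-6p+14)(-30r**2-35rp+12r-10p**2+6p); both groups contain (-30r**2-35rp+12r-10p**2+6p), so (7r-6p+14) is a factor with cofactor -30r**2-35rp+12r-10p**2+6p.
The cofactor groups again: -30r**2-35rp+12r-10p**2+6p = -15r(2r+p) + (-10p+6)(2r+p); both groups contain (2r+p), giving -(15r+10p-6)(2r+p).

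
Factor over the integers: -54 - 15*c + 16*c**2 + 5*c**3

Trying the rational-root candidates, c = -2 is a root, so (c + 2) is a factor; dividing leaves 5*c**2 + 6*c - 27.
The remaining quadratic factors as (c + 3)(5*c - 9).

(5*c - 9)*(c + 2)*(c + 3)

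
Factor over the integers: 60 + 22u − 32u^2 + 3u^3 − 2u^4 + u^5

(u + 1)(u − 2)(u − 3)(u^2 + 2u + 10)

Trying the rational-root candidates, u = −1 is a root, so (u + 1) is a factor; dividing leaves u^4 − 3u^3 + 6u^2 − 38u + 60.
Then u = 2 is a root, so (u − 2) is a factor; dividing leaves u^3 − u^2 + 4u − 30.
Then u = 3 is a root, giving the factor (u − 3) and quotient u^2 + 2u + 10.
The quadratic u^2 + 2u + 10 has discriminant −36 < 0 and is irreducible over ℤ.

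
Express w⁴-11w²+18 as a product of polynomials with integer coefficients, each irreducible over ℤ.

(w+3)(w-3)(w²-2)

Substitute u = w² to get a quadratic in u, then factor.
w²-2 is irreducible over ℤ (2 is not a perfect square).
w²-9 is a difference of squares.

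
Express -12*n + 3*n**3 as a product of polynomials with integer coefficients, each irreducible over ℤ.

Every term has a factor of 3*n. Then n**2 - 4 = (n)² − (2)².

3*n*(n + 2)*(n - 2)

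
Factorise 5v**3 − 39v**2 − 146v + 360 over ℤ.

(5v − 9)(v + 4)(v − 10)

Among the possible rational roots, v = 9/5 is a root, so (5v − 9) divides it; the quotient is v**2 − 6v − 40.
The remaining quadratic factors as (v − 10)(v + 4).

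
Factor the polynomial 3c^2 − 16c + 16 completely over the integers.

Need a pair with product 3·16 = 48 and sum −16: that's −12 and −4.
Split the middle term: 3c^2 − 12c − 4c + 16 = 3c(c − 4) − 4(c − 4).

(3c − 4)(c − 4)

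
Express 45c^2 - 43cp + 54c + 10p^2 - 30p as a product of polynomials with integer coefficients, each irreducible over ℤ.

(5c - 2p + 6)(9c - 5p)

Group: 5c(9c - 5p) + (-2p + 6)(9c - 5p); both groups contain (9c - 5p).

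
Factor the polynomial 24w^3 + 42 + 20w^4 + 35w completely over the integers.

(5w + 6)(4w^3 + 7)

Group as (20w^4 + 35w) + (24w^3 + 42) = 5w(4w^3 + 7) + 6(4w^3 + 7).
Both groups share the factor (4w^3 + 7).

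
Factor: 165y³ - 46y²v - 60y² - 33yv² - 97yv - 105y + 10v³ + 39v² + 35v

Group: 5y(33y² + 4yv + 21y - 5v² - 7v) + (-2v - 5)(33y² + 4yv + 21y - 5v² - 7v); both groups contain (33y² + 4yv + 21y - 5v² - 7v), so (5y - 2v - 5) is a factor with cofactor 33y² + 4yv + 21y - 5v² - 7v.
The cofactor groups again: 33y² + 4yv + 21y - 5v² - 7v = 3y(11y + 5v + 7) - v(11y + 5v + 7); both groups contain (11y + 5v + 7), giving (3y - v)(11y + 5v + 7).

(5y - 2v - 5)(3y - v)(11y + 5v + 7)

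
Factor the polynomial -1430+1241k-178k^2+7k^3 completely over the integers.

(7k-10)(k-11)(k-13)

By the rational root theorem, k = 11 is a root, so (k-11) is a factor; dividing leaves 7k^2-101k+130.
The remaining quadratic factors as (k-13)(7k-10).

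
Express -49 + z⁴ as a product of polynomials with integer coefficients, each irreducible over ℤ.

(z² + 7)(z² - 7)

Substitute u = z² to get a quadratic in u, then factor.
z² - 7 is irreducible over ℤ (7 is not a perfect square).
z² + 7 is irreducible over ℤ (always positive, so no real roots).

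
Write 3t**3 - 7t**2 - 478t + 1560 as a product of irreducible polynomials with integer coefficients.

Among the possible rational roots, t = 10/3 is a root, so (3t - 10) is a factor; dividing leaves t**2 + t - 156.
The remaining quadratic factors as (t - 12)(t + 13).

(3t - 10)(t + 13)(t - 12)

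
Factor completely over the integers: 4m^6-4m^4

4m^4(m+1)(m-1)

Factor out 4m^4 first: what remains is m^2-1.
Recognize a difference of squares with the parts m and 1.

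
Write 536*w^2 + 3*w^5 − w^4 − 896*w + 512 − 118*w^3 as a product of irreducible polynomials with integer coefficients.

(3*w − 4)*(w + 8)*(w − 2)*(w^2 − 5*w + 8)

Trying the rational-root candidates, w = 4/3 is a root, so (3*w − 4) divides it; the quotient is w^4 + w^3 − 38*w^2 + 128*w − 128.
Then w = 2 is a root, giving the factor (w − 2) and quotient w^3 + 3*w^2 − 32*w + 64.
Then w = −8 is a root, so (w + 8) is a factor; dividing leaves w^2 − 5*w + 8.
The quadratic w^2 − 5*w + 8 has discriminant −7 < 0 and is irreducible over ℤ.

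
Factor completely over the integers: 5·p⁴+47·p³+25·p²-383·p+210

Among the possible rational roots, p = -5 is a root, so (p+5) is a factor; dividing leaves 5·p³+22·p²-85·p+42.
Then p = 3/5 is a root, so (5·p-3) is a factor; dividing leaves p²+5·p-14.
The remaining quadratic factors as (p+7)(p-2).

(5·p-3)·(p+5)·(p+7)·(p-2)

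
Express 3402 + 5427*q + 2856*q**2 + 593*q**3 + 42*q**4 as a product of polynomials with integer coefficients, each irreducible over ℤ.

By the rational root theorem, q = −9/2 is a root, so (2*q + 9) is a factor; dividing leaves 21*q**3 + 202*q**2 + 519*q + 378.
Then q = −9/7 is a root, so (7*q + 9) is a factor; dividing leaves 3*q**2 + 25*q + 42.
The remaining quadratic factors as (3*q + 7)(q + 6).

(2*q + 9)*(3*q + 7)*(7*q + 9)*(q + 6)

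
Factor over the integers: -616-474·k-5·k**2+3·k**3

Testing divisors of the constant over divisors of the leading coefficient, k = 14 is a root, giving the factor (k-14) and quotient 3·k**2+37·k+44.
The remaining quadratic factors as (k+11)(3·k+4).

(3·k+4)·(k+11)·(k-14)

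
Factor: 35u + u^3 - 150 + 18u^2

Testing divisors of the constant over divisors of the leading coefficient, u = -5 is a root, so (u + 5) divides it; the quotient is u^2 + 13u - 30.
The remaining quadratic factors as (u + 15)(u - 2).

(u + 15)(u + 5)(u - 2)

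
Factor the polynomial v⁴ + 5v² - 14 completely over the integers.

Substitute u = v² to get a quadratic in u, then factor.
v² - 2 is irreducible over ℤ (2 is not a perfect square).
v² + 7 is irreducible over ℤ (always positive, so no real roots).

(v² + 7)(v² - 2)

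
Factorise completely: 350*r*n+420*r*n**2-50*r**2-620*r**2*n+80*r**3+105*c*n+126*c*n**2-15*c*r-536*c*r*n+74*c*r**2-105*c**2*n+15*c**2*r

Group: 5*c*(3*c*r-21*c*n+10*r**2-70*r*n) + (8*r-6*n-5)*(3*c*r-21*c*n+10*r**2-70*r*n); both groups contain (3*c*r-21*c*n+10*r**2-70*r*n), so (5*c+8*r-6*n-5) is a factor with cofactor 3*c*r-21*c*n+10*r**2-70*r*n.
The cofactor groups again: 3*c*r-21*c*n+10*r**2-70*r*n = r*(3*c+10*r) - 7*n*(3*c+10*r); both groups contain (3*c+10*r), giving (r-7*n)*(3*c+10*r).

(r-7*n)*(3*c+10*r)*(5*c+8*r-6*n-5)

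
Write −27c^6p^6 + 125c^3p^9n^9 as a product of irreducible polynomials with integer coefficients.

Pull out the common factor c^3p^6, leaving −27c^3 + 125p^3n^9.
Recognize a difference of cubes with the parts 5pn^3 and 3c.

−c^3p^6(3c − 5pn^3)(9c^2 + 15cpn^3 + 25p^2n^6)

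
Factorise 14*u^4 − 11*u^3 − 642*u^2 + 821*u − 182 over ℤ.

(2*u − 13)*(7*u − 2)*(u + 7)*(u − 1)

Testing divisors of the constant over divisors of the leading coefficient, u = 2/7 is a root, so (7*u − 2) is a factor; dividing leaves 2*u^3 − u^2 − 92*u + 91.
Then u = −7 is a root, giving the factor (u + 7) and quotient 2*u^2 − 15*u + 13.
The remaining quadratic factors as (u − 1)(2*u − 13).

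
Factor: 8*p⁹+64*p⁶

8*p⁶*(p+2)*(p²-2*p+4)

Pull out the common factor 8*p⁶, leaving p³+8.
Recognize a sum of cubes with the parts p and 2.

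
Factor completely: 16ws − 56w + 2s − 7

(2s − 7)(8w + 1)

Group as (16ws − 56w) + (2s − 7) = 8w(2s − 7) + (2s − 7).
Both groups share the factor (2s − 7).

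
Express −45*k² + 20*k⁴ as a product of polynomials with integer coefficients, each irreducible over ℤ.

5*k²*(2*k + 3)*(2*k − 3)

Pull out the common factor 5*k²; 4*k² − 9 is a difference of squares.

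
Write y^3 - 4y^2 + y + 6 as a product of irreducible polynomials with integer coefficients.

Testing divisors of the constant over divisors of the leading coefficient, y = -1 is a root, giving the factor (y + 1) and quotient y^2 - 5y + 6.
The remaining quadratic factors as (y - 3)(y - 2).

(y + 1)(y - 2)(y - 3)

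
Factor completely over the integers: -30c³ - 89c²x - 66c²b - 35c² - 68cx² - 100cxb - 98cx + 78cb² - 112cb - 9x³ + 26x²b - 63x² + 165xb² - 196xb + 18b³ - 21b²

-(6c + x - 6b + 7)(c + x + 3b)(5c + 9x + b)

Group: c(-30c² - 59cx + 24cb - 35c - 9x² + 53xb - 63x + 6b² - 7b) + (x + 3b)(-30c² - 59cx + 24cb - 35c - 9x² + 53xb - 63x + 6b² - 7b); both groups contain (-30c² - 59cx + 24cb - 35c - 9x² + 53xb - 63x + 6b² - 7b), so (c + x + 3b) is a factor with cofactor -30c² - 59cx + 24cb - 35c - 9x² + 53xb - 63x + 6b² - 7b.
The cofactor groups again: -30c² - 59cx + 24cb - 35c - 9x² + 53xb - 63x + 6b² - 7b = -6c(5c + 9x + b) + (-x + 6b - 7)(5c + 9x + b); both groups contain (5c + 9x + b), giving -(6c + x - 6b + 7)(5c + 9x + b).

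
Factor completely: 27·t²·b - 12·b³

3·b·(3·t - 2·b)·(3·t + 2·b)

Pull out the common factor 3·b; 9·t² - 4·b² is a difference of squares.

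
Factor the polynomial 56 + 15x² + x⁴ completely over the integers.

Substitute u = x² to get a quadratic in u, then factor.
x² + 7 is irreducible over ℤ (always positive, so no real roots).
x² + 8 is irreducible over ℤ (always positive, so no real roots).

(x² + 7)(x² + 8)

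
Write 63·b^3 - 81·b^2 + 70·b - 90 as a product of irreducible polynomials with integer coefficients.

Group as (63·b^3 + 70·b) + (-81·b^2 - 90) = 7·b·(9·b^2 + 10) - 9·(9·b^2 + 10).
Both groups share the factor (9·b^2 + 10).

(7·b - 9)·(9·b^2 + 10)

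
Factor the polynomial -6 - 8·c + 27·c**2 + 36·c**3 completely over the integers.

(4·c + 3)·(9·c**2 - 2)

Group as (36·c**3 - 8·c) + (27·c**2 - 6) = 4·c·(9·c**2 - 2) + 3·(9·c**2 - 2).
Both groups share the factor (9·c**2 - 2).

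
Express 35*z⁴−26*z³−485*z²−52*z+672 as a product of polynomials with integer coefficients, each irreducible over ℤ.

(5*z+7)*(7*z−8)*(z+3)*(z−4)

Among the possible rational roots, z = −3 is a root, giving the factor (z+3) and quotient 35*z³−131*z²−92*z+224.
Continuing, z = −7/5 is a root, so (5*z+7) divides it; the quotient is 7*z²−36*z+32.
The remaining quadratic factors as (7*z−8)(z−4).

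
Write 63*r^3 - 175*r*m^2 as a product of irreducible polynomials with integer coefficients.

Every term has a factor of 7*r. Then 9*r^2 - 25*m^2 = (3*r)² − (5*m)².

7*r*(3*r - 5*m)*(3*r + 5*m)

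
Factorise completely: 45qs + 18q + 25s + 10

Group as (45qs + 18q) + (25s + 10) = 9q(5s + 2) + 5(5s + 2).
Both groups share the factor (5s + 2).

(5s + 2)(9q + 5)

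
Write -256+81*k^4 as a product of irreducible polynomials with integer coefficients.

(3*k+4)*(3*k-4)*(9*k^2+16)

(3*k)⁴ − (4)⁴ = ((3*k)² − (4)²)((3*k)² + (4)²); the first factor splits again, the second (9*k^2+16) is irreducible.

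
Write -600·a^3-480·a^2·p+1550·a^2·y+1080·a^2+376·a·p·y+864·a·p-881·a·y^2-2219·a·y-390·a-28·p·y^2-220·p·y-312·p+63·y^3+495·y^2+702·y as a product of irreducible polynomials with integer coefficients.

Group: 5·a·(-120·a^2+94·a·y+216·a-7·y^2-55·y-78) + (4·p-9·y)·(-120·a^2+94·a·y+216·a-7·y^2-55·y-78); both groups contain (-120·a^2+94·a·y+216·a-7·y^2-55·y-78), so (5·a+4·p-9·y) is a factor with cofactor -120·a^2+94·a·y+216·a-7·y^2-55·y-78.
The cofactor groups again: -120·a^2+94·a·y+216·a-7·y^2-55·y-78 = -12·a·(10·a-7·y-13) + (y+6)·(10·a-7·y-13); both groups contain (10·a-7·y-13), giving -(12·a-y-6)·(10·a-7·y-13).

-(10·a-7·y-13)·(12·a-y-6)·(5·a+4·p-9·y)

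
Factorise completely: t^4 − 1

Difference of squares twice: with A = t and B = 1, A⁴ − B⁴ = (A² − B²)(A² + B²), and A² − B² factors again.

(t + 1)(t − 1)(t^2 + 1)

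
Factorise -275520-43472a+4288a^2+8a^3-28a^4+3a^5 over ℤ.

(3a+14)(a+10)(a-12)(a^2-12a+164)

Trying the rational-root candidates, a = -14/3 is a root, so (3a+14) is a factor; dividing leaves a^4-14a^3+68a^2+1112a-19680.
Continuing, a = -10 is a root, giving the factor (a+10) and quotient a^3-24a^2+308a-1968.
Then a = 12 is a root, so (a-12) divides it; the quotient is a^2-12a+164.
The quadratic a^2-12a+164 has discriminant -512 < 0 and is irreducible over ℤ.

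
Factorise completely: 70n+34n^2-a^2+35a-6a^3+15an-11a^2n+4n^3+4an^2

-(2a+n+5)(3a-2n-7)(a+2n)

Group: 2a(-3a^2-4an+7a+4n^2+14n) + (n+5)(-3a^2-4an+7a+4n^2+14n); both groups contain (-3a^2-4an+7a+4n^2+14n), so (2a+n+5) is a factor with cofactor -3a^2-4an+7a+4n^2+14n.
The cofactor groups again: -3a^2-4an+7a+4n^2+14n = -3a(a+2n) + (2n+7)(a+2n); both groups contain (a+2n), giving -(3a-2n-7)(a+2n).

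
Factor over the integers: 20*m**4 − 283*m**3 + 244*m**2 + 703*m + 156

Among the possible rational roots, m = 12/5 is a root, so (5*m − 12) is a factor; dividing leaves 4*m**3 − 47*m**2 − 64*m − 13.
Then m = 13 is a root, so (m − 13) divides it; the quotient is 4*m**2 + 5*m + 1.
The remaining quadratic factors as (m + 1)(4*m + 1).

(4*m + 1)*(5*m − 12)*(m + 1)*(m − 13)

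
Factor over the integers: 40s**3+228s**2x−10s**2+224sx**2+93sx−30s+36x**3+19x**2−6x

Group: 4s(10s**2+47sx−10s+9x**2−2x) + (4x+3)(10s**2+47sx−10s+9x**2−2x); both groups contain (10s**2+47sx−10s+9x**2−2x), so (4s+4x+3) is a factor with cofactor 10s**2+47sx−10s+9x**2−2x.
The cofactor groups again: 10s**2+47sx−10s+9x**2−2x = 5s(2s+9x−2) + x(2s+9x−2); both groups contain (2s+9x−2), giving (5s+x)(2s+9x−2).

(2s+9x−2)(4s+4x+3)(5s+x)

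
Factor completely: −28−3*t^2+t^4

Substitute u = t^2 to get a quadratic in u, then factor.
t^2−7 is irreducible over ℤ (7 is not a perfect square).
t^2+4 is irreducible over ℤ (sum of squares).

(t^2+4)*(t^2−7)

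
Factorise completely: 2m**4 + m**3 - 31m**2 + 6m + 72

By the rational root theorem, m = -4 is a root, so (m + 4) divides it; the quotient is 2m**3 - 7m**2 - 3m + 18.
Continuing, m = 2 is a root, so (m - 2) is a factor; dividing leaves 2m**2 - 3m - 9.
The remaining quadratic factors as (2m + 3)(m - 3).

(2m + 3)(m + 4)(m - 2)(m - 3)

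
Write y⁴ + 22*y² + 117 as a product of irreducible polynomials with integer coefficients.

(y² + 13)*(y² + 9)

Substitute u = y² to get a quadratic in u, then factor.
y² + 9 is irreducible over ℤ (sum of squares).
y² + 13 is irreducible over ℤ (always positive, so no real roots).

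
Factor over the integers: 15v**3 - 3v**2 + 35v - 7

Group as (15v**3 + 35v) + (-3v**2 - 7) = 5v(3v**2 + 7) - (3v**2 + 7).
Both groups share the factor (3v**2 + 7).

(5v - 1)(3v**2 + 7)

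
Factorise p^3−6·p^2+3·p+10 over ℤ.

(p+1)·(p−2)·(p−5)

Among the possible rational roots, p = 2 is a root, so (p−2) is a factor; dividing leaves p^2−4·p−5.
The remaining quadratic factors as (p−5)(p+1).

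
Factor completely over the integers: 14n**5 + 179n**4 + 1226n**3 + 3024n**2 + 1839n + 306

(2n + 1)(7n + 2)(n + 3)(n**2 + 9n + 51)

Among the possible rational roots, n = −2/7 is a root, so (7n + 2) divides it; the quotient is 2n**4 + 25n**3 + 168n**2 + 384n + 153.
Next, n = −1/2 is a root, so (2n + 1) divides it; the quotient is n**3 + 12n**2 + 78n + 153.
Next, n = −3 is a root, so (n + 3) divides it; the quotient is n**2 + 9n + 51.
The quadratic n**2 + 9n + 51 has discriminant −123 < 0 and is irreducible over ℤ.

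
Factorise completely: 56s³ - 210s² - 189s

7s(2s - 9)(4s + 3)

Pull out the common factor 7s, then factor the remaining trinomial.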